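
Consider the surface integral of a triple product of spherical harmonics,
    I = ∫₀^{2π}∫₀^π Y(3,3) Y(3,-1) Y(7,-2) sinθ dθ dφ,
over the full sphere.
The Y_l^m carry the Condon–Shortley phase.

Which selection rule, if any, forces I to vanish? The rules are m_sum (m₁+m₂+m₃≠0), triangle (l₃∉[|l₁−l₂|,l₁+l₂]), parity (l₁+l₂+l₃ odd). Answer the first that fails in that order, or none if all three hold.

triangle

Σmᵢ = 0  ✓
l₃∈[|l₁−l₂|,l₁+l₂]=[0,6] required, l₃=7 fails  ✗
Σlᵢ = 13 ⇒ odd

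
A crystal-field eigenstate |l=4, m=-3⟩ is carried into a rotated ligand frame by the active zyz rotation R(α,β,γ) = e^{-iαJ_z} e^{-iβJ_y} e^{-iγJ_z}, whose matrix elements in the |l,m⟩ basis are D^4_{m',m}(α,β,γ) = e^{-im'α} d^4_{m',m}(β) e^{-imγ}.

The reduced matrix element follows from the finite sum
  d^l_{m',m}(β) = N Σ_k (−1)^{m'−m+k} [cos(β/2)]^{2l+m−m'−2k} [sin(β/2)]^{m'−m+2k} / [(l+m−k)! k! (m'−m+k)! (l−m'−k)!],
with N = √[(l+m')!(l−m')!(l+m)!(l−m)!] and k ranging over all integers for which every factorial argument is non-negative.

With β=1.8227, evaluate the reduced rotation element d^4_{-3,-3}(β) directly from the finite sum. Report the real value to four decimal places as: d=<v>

d=-0.2114

d^4_{-3,-3}(β=1.8227) via the finite sum:
c=cos(1.822700/2)=0.612679, s=sin(1.822700/2)=0.790332; N=√[1·5040·1·5040]=5040.000000
k∈{0,1} keeps every argument non-negative
  k=0: (−1)^0·5040.0000/(5040)·0.6127^8·0.7903^0 = +0.019855
  k=1: (−1)^1·5040.0000/(720)·0.6127^6·0.7903^2 = -0.231268
d^4_{-3,-3}(1.8227) = +0.019855 -0.231268 = -0.211414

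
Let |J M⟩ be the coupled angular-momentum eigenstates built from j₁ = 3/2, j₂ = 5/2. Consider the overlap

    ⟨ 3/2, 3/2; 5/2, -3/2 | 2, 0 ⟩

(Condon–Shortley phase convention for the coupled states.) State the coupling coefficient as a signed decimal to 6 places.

+0.654654

triangle: 2!×1!×3!/7! = 12/5040
(j±m)!: 3!×0!×1!×4!×2!×2! = 576
prefactor² = (2J+1)×Δ×N² = 48/7
  k=0: +1/(0!×2!×0!×1!×1!×2!) = 1/4
Σ = 1/4  ⇒  CG² = 48/7×(1/4)² = 3/7
CG = +√(3/7) = +0.654654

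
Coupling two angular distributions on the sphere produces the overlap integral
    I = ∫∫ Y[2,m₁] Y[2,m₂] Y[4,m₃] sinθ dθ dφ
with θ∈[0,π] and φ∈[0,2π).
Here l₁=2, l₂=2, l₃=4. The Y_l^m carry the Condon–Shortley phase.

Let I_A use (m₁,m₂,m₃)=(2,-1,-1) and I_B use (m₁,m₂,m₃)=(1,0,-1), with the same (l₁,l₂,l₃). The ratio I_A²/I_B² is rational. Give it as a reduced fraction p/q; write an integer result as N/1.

Shared (l₁,l₂,l₃)=(2,2,4): N and (l;000)² cancel in I_A²/I_B².
A: Δ = 0!·4!·4!/9! = 1/630; Racah Σ t=0..0: t=0:+1/144 = 1/144; ⇒ 3j(2 2 4; 2 -1 -1)² = 1/126, sgn -1
B: Δ = 0!·4!·4!/9! = 1/630; Racah Σ t=0..0: t=0:+1/24 = 1/24; ⇒ 3j(2 2 4; 1 0 -1)² = 1/21, sgn -1
I_A²/I_B² = (1/126)/(1/21) = 1/6

1/6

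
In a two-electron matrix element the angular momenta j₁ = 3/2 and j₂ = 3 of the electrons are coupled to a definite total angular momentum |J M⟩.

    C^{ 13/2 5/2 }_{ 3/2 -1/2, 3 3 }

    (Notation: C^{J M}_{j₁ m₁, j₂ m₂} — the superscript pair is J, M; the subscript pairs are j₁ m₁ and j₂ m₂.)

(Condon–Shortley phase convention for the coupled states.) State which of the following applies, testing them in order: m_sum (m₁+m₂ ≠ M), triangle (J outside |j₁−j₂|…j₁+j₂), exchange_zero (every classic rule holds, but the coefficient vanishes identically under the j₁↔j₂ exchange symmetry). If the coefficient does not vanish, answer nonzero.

triangle

m-sum: m₁+m₂ = -1/2+3 = 5/2, M = 5/2  ✓
triangle: need |j₁−j₂| ≤ J ≤ j₁+j₂, i.e. J ∈ [3/2, 9/2]; J = 13/2 is outside ✗ ⇒ coefficient is 0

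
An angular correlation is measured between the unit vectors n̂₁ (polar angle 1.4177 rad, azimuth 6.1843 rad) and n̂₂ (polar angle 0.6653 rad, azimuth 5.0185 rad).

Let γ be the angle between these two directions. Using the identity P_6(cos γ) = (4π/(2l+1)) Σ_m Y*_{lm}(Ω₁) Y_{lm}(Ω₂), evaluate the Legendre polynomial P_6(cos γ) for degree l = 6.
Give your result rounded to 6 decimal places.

Summing Y*_{l m}(θ₁,φ₁)·Y_{l m}(θ₂,φ₂) over m ∈ [−6, 6]; prefactor 4π/(2·6+1) = 0.966644:
  m=-6: Y*=0.37322 - 0.25169j  Y=0.00702 + 0.02579j  product 0.00911 + 0.00786j
  m=-5: Y*=0.21180 - 0.11418j  Y=0.11791 + 0.00475j  product 0.02552 - 0.01246j
  m=-4: Y*=-0.23375 + 0.09760j  Y=0.10215 - 0.28304j  product 0.00375 + 0.07613j
  m=-3: Y*=-0.25165 + 0.07692j  Y=-0.36478 - 0.27873j  product 0.11324 + 0.04208j
  m=-2: Y*=0.18692 - 0.03746j  Y=-0.25403 + 0.17839j  product -0.04080 + 0.04286j
  m=-1: Y*=0.26693 - 0.02648j  Y=-0.05585 - 0.17671j  product -0.01959 - 0.04569j
  m=+0: Y*=-0.17326 + 0.00000j  Y=-0.37581 + 0.00000j  product 0.06511 + 0.00000j
  m=+1: Y*=-0.26693 - 0.02648j  Y=0.05585 - 0.17671j  product -0.01959 + 0.04569j
  m=+2: Y*=0.18692 + 0.03746j  Y=-0.25403 - 0.17839j  product -0.04080 - 0.04286j
  m=+3: Y*=0.25165 + 0.07692j  Y=0.36478 - 0.27873j  product 0.11324 - 0.04208j
  m=+4: Y*=-0.23375 - 0.09760j  Y=0.10215 + 0.28304j  product 0.00375 - 0.07613j
  m=+5: Y*=-0.21180 - 0.11418j  Y=-0.11791 + 0.00475j  product 0.02552 + 0.01246j
  m=+6: Y*=0.37322 + 0.25169j  Y=0.00702 - 0.02579j  product 0.00911 - 0.00786j
Total Σ_m = 0.24757 + 0.00000j. Multiply by 0.966644: 0.23931 + 0.00000j. P_6(cos γ) = 0.239311

0.239311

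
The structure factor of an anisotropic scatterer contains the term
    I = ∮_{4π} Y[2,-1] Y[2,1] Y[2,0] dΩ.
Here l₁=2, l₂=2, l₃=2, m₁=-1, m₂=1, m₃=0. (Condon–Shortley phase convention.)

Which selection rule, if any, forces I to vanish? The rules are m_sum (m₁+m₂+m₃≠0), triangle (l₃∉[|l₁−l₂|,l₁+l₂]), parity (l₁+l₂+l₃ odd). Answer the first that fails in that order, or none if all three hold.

none

m₁+m₂+m₃ = -1 + 1 + 0 = 0  ✓
triangle: |2−2|=0 ≤ l₃=2 ≤ 2+2=4  ✓
parity: l₁+l₂+l₃ = 6 is even  ✓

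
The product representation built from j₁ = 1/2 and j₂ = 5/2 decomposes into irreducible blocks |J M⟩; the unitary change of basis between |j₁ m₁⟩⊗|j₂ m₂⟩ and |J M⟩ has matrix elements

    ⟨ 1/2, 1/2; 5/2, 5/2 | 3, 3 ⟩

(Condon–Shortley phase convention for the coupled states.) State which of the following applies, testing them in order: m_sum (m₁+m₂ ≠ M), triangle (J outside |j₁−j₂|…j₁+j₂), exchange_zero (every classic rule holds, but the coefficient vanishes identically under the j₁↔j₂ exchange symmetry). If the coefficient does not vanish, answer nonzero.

m-sum: m₁+m₂ = 1/2+5/2 = 3, M = 3  ✓
triangle: |j₁−j₂| = 2 ≤ J = 3 ≤ j₁+j₂ = 3  ✓
exchange: j₁≠j₂ or m₁≠m₂ — the exchange symmetry imposes no constraint here
value check: CG = +1 = +1.000000 ≠ 0

nonzero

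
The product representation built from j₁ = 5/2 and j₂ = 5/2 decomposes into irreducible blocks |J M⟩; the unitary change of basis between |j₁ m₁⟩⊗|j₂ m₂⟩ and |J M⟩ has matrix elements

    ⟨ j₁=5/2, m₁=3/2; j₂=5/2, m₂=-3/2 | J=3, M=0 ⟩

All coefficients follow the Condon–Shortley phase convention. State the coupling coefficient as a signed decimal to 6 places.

+0.521749

j₁+j₂−J=2  J+j₁−j₂=3  J−j₁+j₂=3  j₁+j₂+J+1=9
(j₁±m₁, j₂±m₂, J±M) = (4,1,1,4,3,3)
P² = 144/5
sum k=0..1:
  [0] +1/8 = 1/8
  [1] −1/36 = -1/36
S = 7/72
C² = P²·S² = 49/180 ; C = +0.521749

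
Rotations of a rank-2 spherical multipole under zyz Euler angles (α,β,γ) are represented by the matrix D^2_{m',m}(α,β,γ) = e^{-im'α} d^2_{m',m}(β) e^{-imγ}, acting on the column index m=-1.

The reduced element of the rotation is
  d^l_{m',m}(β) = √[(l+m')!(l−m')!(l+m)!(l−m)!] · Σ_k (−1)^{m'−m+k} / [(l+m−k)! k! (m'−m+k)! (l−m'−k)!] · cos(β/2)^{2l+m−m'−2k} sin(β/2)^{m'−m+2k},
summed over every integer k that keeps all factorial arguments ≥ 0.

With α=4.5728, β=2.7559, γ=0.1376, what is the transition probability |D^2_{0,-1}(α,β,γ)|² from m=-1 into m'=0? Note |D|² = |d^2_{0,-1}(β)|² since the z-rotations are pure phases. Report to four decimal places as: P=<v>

P=0.1822

D^2_{0,-1}(4.5728,2.7559,0.1376) = e^{-i·0·4.5728}·d^2_{0,-1}(2.7559)·e^{-i·-1·0.1376}. Compute d first:
c=cos(2.755900/2)=0.191653, s=sin(2.755900/2)=0.981463; N=√[2·2·1·6]=4.898979
k∈{0,1} keeps every argument non-negative
  k=0: (−1)^1·4.8990/(2)·0.1917^3·0.9815^1 = -0.016924
  k=1: (−1)^2·4.8990/(2)·0.1917^1·0.9815^3 = +0.443826
d^2_{0,-1}(2.7559) = -0.016924 +0.443826 = +0.426903
|D^2_{0,-1}|² = |d^2_{0,-1}(β)|² = (+0.426903)² = 0.182246 (the z-rotation phases have unit modulus)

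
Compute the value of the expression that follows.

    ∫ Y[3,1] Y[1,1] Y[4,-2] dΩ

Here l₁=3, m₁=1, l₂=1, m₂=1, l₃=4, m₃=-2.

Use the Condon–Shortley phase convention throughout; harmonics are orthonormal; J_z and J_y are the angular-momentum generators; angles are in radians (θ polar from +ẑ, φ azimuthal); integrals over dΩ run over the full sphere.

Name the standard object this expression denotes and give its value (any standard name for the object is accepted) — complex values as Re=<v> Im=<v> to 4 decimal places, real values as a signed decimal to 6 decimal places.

This is a Gaunt coefficient — the integral of a triple product of spherical harmonics over the sphere.
Rules hold: Σm=0, L=8 even, 2≤4≤4.
N = 7·3·9 = 189
Δ = 0!·6!·2!/9! = 1/252
Racah Σ t=0..0: t=0:+1/36 = 1/36
⇒ 3j(3 1 4; 0 0 0)² = 4/63, sgn +1
Racah Σ t=0..0: t=0:+1/96 = 1/96
⇒ 3j(3 1 4; 1 1 -2)² = 5/84, sgn +1
4πI² = N·(3j₀)²·(3jₘ)² = 5/7
I = +1·√(0.714286/4π) = 0.23841361

Gaunt coefficient, +0.238414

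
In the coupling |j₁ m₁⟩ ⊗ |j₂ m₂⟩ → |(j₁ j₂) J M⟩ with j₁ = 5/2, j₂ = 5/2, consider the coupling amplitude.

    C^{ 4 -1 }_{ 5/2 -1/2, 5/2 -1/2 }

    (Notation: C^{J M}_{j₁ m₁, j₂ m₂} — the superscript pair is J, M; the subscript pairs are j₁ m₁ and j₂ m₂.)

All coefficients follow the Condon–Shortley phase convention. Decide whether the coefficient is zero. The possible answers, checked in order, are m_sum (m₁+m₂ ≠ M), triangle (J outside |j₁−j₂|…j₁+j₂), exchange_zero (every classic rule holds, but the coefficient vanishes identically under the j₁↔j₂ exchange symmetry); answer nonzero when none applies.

exchange_zero

m-sum: m₁+m₂ = -1/2+(-1/2) = -1, M = -1  ✓
triangle: |j₁−j₂| = 0 ≤ J = 4 ≤ j₁+j₂ = 5  ✓
exchange: j₁=j₂ and m₁=m₂, and (−1)^(j₁+j₂−J) = (−1)^1 = −1 forces ⟨j₁m₁;j₂m₂|JM⟩ = −⟨j₂m₂;j₁m₁|JM⟩ = −⟨j₁m₁;j₂m₂|JM⟩ ⇒ the coefficient vanishes identically
Racah sum check: Σ_k collapses to 0 ⇒ CG = 0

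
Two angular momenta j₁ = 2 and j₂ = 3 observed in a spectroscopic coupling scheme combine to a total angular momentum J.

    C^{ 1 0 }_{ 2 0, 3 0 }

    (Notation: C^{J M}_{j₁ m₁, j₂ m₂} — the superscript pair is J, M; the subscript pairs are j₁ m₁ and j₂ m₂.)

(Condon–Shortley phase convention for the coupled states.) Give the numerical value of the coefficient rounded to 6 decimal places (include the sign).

j₁+j₂−J=4  J+j₁−j₂=0  J−j₁+j₂=2  j₁+j₂+J+1=7
(j₁±m₁, j₂±m₂, J±M) = (2,2,3,3,1,1)
P² = 144/35
sum k=2..2:
  [2] +1/4 = 1/4
S = 1/4
C² = P²·S² = 9/35 ; C = +0.507093

+0.507093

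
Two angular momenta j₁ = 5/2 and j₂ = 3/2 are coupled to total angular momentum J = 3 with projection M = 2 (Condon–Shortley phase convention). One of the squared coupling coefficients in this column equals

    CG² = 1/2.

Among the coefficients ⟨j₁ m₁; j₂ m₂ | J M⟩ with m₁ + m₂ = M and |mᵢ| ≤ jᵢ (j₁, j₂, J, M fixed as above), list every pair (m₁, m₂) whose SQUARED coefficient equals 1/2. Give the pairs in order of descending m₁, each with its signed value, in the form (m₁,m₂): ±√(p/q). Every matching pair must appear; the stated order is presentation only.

(1/2,3/2): −√(1/2)

Admissible pairs with m₁+m₂ = M = 2: (1/2,3/2), (3/2,1/2), (5/2,-1/2)
  (m₁,m₂)=(5/2,-1/2): CG² = 5/12, CG = +√(5/12)
  (m₁,m₂)=(3/2,1/2): CG² = 1/12, CG = +√(1/12)
  (m₁,m₂)=(1/2,3/2): CG² = 1/2, CG = −√(1/2)   ← matches the target
Pairs with CG² = 1/2: (1/2,3/2): −√(1/2)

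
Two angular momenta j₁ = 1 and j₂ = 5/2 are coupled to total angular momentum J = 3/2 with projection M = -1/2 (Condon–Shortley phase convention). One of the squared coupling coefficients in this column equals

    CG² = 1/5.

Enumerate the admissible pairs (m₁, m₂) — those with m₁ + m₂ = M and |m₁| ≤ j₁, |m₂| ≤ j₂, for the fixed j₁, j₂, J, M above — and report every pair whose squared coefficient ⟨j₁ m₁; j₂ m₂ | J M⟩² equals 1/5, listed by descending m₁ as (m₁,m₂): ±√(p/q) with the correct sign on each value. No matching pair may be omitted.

Admissible pairs with m₁+m₂ = M = -1/2: (-1,1/2), (0,-1/2), (1,-3/2)
  (m₁,m₂)=(1,-3/2): CG² = 2/5, CG = +√(2/5)
  (m₁,m₂)=(0,-1/2): CG² = 2/5, CG = −√(2/5)
  (m₁,m₂)=(-1,1/2): CG² = 1/5, CG = +√(1/5)   ← matches the target
Pairs with CG² = 1/5: (-1,1/2): +√(1/5)

(-1,1/2): +√(1/5)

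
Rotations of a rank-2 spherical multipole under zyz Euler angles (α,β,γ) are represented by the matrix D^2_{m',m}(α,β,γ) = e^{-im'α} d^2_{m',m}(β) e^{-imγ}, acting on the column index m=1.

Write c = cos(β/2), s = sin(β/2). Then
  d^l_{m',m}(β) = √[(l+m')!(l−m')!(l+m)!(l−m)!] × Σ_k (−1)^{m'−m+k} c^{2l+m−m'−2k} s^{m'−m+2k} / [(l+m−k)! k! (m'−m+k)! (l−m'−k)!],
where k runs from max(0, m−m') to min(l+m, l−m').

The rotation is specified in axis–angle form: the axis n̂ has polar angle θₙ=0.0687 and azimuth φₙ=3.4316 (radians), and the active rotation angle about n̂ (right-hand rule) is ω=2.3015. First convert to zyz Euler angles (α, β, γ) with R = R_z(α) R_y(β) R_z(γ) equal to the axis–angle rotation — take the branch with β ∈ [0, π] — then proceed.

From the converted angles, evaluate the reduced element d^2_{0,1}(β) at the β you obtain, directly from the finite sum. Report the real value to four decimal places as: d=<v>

d=0.1520

Axis–angle → zyz. n̂ = (sinθₙcosφₙ, sinθₙsinφₙ, cosθₙ) = (-0.065779, -0.019630, +0.997641), ω = 2.3015.
R = I cosω + sinω [n̂]ₓ + (1−cosω) n̂n̂ᵀ gives
  R = [-0.660179, -0.740795, -0.124040; +0.745101, -0.666751, +0.016333; -0.094803, -0.081640, +0.992143]
β = atan2(√(R₁₃²+R₂₃²), R₃₃) = 0.125439; α = atan2(R₂₃, R₁₃) mod 2π = 3.010674; γ = atan2(R₃₂, −R₃₁) mod 2π = 5.572252
d^2_{0,1}(β=0.1254) via the finite sum:
With c≡cos(β/2)=0.998034 and s≡sin(β/2)=0.062679, N=[2·2·6·1]^{1/2}=4.898979
k∈{1,2} keeps every argument non-negative
  k=1: (−1)^0·4.8990/(2)·0.9980^3·0.0627^1 = +0.152627
  k=2: (−1)^1·4.8990/(2)·0.9980^1·0.0627^3 = -0.000602
d^2_{0,1}(0.1254) = +0.152627 -0.000602 = +0.152025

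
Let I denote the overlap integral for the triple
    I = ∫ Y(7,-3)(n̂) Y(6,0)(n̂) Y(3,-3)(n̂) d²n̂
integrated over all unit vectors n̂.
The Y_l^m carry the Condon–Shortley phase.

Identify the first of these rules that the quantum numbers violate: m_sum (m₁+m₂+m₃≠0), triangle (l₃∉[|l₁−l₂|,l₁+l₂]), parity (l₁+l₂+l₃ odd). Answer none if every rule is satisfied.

azimuthal sum: -3 + 0 − 3 = -6  ✗
1 ≤ 3 ≤ 13 (triangle on l)
L = 7 + 6 + 3 = 16 (even)

m_sum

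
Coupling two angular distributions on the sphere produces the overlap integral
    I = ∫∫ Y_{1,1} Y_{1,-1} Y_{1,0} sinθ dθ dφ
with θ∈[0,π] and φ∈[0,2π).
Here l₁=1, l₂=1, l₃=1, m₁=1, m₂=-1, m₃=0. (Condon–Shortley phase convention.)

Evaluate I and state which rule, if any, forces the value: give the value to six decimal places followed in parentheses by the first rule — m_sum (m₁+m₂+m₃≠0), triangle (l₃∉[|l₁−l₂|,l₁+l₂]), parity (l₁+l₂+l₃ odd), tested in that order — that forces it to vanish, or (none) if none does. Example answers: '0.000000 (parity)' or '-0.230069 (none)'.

0.000000 (parity)

L=3 odd ⇒ parity kills the (l;000) factor ⇒ I = 0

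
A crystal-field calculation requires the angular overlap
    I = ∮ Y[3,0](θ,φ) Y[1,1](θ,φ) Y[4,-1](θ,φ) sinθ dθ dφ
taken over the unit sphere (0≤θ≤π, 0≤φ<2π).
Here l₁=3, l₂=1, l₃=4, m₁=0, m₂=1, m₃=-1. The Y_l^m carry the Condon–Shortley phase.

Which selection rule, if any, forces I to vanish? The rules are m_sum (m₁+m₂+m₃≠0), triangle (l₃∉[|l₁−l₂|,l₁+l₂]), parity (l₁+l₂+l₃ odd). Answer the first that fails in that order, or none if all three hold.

azimuthal sum: 0 + 1 − 1 = 0  ✓
2 ≤ 4 ≤ 4 (triangle on l)  ✓
L = 3 + 1 + 4 = 8 (even)  ✓

none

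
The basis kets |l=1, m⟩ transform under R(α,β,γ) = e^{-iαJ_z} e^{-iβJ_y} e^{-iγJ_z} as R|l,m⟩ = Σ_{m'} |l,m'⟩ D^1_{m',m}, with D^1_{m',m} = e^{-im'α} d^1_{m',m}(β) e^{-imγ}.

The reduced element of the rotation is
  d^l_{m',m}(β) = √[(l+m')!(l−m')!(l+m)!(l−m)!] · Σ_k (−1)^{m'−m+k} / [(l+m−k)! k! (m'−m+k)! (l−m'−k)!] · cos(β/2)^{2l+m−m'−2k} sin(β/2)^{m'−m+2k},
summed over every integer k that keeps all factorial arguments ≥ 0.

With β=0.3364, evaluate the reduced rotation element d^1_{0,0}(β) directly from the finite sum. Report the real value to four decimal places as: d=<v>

d=0.9439

d^1_{0,0}(β=0.3364) via the finite sum:
c=cos(0.336400/2)=0.985888, s=sin(0.336400/2)=0.167408; N=√[1·1·1·1]=1.000000
Admissible k: 0..1 (factorial args all ≥0)
  k=0: (−1)^0·1.0000/(1)·0.9859^2·0.1674^0 = +0.971975
  k=1: (−1)^1·1.0000/(1)·0.9859^0·0.1674^2 = -0.028025
d^1_{0,0}(0.3364) = +0.971975 -0.028025 = +0.943949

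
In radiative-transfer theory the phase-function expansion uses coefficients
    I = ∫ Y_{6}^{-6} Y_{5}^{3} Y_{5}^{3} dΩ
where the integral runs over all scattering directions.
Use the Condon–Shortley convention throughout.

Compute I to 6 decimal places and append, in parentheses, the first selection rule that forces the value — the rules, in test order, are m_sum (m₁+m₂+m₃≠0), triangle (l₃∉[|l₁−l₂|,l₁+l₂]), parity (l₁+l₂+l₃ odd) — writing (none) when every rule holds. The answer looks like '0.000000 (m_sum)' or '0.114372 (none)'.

Checks pass: Σm=0; 16 even; l₃=5∈[1,11].
(2·6+1)(2·5+1)(2·5+1) = 1573
Δ: 6! 6! 4! / 17! → 1/28588560
sum: t=1:−1/345600 t=2:+1/13824 t=3:−1/5184 t=4:+1/13824 t=5:−1/345600 = -7/129600
3j²(6 5 5; 0 0 0) = Δ·Π!·Σ² = 80/7293  (sign +1)
sum: t=6:+1/2073600 = 1/2073600
3j²(6 5 5; -6 3 3) = Δ·Π!·Σ² = 28/1105  (sign +1)
combine: 4πI² = 1573·80/7293·28/1105 = 4928/11271
take √, sign +1: I = 0.18653022
No selection rule forces the value: the integral is nonzero (none).

0.186530 (none)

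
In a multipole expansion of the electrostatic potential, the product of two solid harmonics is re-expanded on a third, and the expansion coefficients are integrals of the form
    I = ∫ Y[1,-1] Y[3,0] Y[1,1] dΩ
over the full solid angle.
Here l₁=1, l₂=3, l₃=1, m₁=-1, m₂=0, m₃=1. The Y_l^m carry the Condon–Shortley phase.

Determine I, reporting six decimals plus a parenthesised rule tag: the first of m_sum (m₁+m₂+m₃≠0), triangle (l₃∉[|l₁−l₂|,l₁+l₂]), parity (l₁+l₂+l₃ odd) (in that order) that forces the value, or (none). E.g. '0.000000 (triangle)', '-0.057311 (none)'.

0.000000 (triangle)

triangle: need 2≤l₃≤4, have 1; I=0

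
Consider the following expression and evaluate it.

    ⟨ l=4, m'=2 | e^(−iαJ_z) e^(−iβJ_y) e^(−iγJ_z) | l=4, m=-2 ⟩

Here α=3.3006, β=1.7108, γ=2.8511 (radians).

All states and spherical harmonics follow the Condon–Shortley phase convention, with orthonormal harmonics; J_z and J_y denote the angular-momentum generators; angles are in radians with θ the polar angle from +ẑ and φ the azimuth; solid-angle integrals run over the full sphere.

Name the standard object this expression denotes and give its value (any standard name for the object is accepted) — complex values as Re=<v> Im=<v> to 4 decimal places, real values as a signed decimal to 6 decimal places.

This is a Wigner D-matrix element — the rotation-matrix element ⟨l m'| R(α,β,γ) |l m⟩ in the angular-momentum basis.
First d^4_{2,-2}(β=1.7108), then the phase factors e^{-i(2)α} and e^{-i(-2)γ}:
With c≡cos(β/2)=0.655917 and s≡sin(β/2)=0.754833, N=[720·2·2·720]^{1/2}=1440.000000
The bounds max(0,m−m')=0 and min(l+m,l−m')=2 give 3 terms
  k=0: (−1)^4·1440.0000/(96)·0.6559^4·0.7548^4 = +0.901343
  k=1: (−1)^5·1440.0000/(120)·0.6559^2·0.7548^6 = -0.954960
  k=2: (−1)^6·1440.0000/(1440)·0.6559^0·0.7548^8 = +0.105392
d^4_{2,-2}(1.7108) = +0.901343 -0.954960 +0.105392 = +0.051776
Phases: e^{-i·(2)·3.3006}=+0.949858-0.312681i, e^{-i·(-2)·2.8511}=+0.835922-0.548848i ⇒ D=+0.032225-0.040525i

Wigner D-matrix element, Re=0.0322 Im=-0.0405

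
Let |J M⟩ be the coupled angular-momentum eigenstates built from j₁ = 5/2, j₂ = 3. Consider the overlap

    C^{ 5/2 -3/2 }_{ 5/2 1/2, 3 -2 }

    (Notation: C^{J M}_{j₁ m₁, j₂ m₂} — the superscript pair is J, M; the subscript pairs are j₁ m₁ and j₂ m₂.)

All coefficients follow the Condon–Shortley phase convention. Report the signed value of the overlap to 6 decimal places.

j₁+j₂−J=3  J+j₁−j₂=2  J−j₁+j₂=3  j₁+j₂+J+1=9
(j₁±m₁, j₂±m₂, J±M) = (3,2,1,5,1,4)
P² = 288/7
sum k=0..1:
  [0] +1/24 = 1/24
  [1] −1/12 = -1/12
S = -1/24
C² = P²·S² = 1/14 ; C = -0.267261

−√(1/14) = -0.267261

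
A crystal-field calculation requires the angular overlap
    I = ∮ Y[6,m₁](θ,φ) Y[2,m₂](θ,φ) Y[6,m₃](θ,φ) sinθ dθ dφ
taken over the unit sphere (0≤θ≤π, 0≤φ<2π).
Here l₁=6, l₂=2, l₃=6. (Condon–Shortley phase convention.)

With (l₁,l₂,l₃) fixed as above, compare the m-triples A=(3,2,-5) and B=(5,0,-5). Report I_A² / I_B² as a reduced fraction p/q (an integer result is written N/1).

10/11

Same 6,2,6: normalisation and zero-m 3j drop out of the ratio.
A: Δ: 2! 10! 2! / 15! → 1/90090; sum: t=2:+1/1451520 = 1/1451520; 3j²(6 2 6; 3 2 -5) = Δ·Π!·Σ² = 1/91  (sign -1)
B: Δ: 2! 10! 2! / 15! → 1/90090; sum: t=0:+1/1451520 t=1:−1/3628800 = 1/2419200; 3j²(6 2 6; 5 0 -5) = Δ·Π!·Σ² = 11/910  (sign -1)
I_A²/I_B² = (1/91)/(11/910) = 10/11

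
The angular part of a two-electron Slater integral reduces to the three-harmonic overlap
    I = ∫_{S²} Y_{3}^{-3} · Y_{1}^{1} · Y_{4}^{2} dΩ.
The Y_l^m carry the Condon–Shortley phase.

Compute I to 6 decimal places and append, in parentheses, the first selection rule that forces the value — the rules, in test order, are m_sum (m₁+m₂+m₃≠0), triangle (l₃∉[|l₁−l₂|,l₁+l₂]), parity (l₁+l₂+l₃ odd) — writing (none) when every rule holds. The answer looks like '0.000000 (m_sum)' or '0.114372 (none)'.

0.061558 (none)

m-sum 0 ✓  L=8 even ✓  2≤4≤4 ✓
Π(2lᵢ+1) = 7×3×9 = 189
triangle coeff Δ(3,1,4) = 1/252
Σ_t [0,0]: t=0:+1/36 = 1/36
(3j)²=4/63 [(3 1 4; 0 0 0)], sign=+1
Σ_t [0,0]: t=0:+1/1440 = 1/1440
(3j)²=1/252 [(3 1 4; -3 1 2)], sign=+1
⇒ 4πI² = 1/21
I = (+1)√(1/21/(4π)) = 0.06155813
No selection rule forces the value: the integral is nonzero (none).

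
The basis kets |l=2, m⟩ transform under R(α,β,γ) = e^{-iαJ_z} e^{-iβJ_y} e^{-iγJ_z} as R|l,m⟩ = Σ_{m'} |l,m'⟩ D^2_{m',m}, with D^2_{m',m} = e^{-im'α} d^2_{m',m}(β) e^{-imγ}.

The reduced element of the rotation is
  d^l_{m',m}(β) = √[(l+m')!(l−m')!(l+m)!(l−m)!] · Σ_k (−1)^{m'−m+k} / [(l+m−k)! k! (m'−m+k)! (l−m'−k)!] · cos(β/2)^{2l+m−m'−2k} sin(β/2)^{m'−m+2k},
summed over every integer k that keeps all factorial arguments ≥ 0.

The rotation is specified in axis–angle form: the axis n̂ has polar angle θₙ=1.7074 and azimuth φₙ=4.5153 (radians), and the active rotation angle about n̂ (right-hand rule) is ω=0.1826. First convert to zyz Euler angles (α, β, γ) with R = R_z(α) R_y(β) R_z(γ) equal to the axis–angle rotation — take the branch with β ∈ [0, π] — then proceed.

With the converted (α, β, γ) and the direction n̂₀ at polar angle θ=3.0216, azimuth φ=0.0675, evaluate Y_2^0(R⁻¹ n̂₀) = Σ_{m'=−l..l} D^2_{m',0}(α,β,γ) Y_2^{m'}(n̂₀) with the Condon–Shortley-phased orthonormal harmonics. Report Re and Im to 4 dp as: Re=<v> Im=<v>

Axis–angle → zyz. n̂ = (sinθₙcosφₙ, sinθₙsinφₙ, cosθₙ) = (-0.193991, -0.971505, -0.136179), ω = 0.1826.
R = I cosω + sinω [n̂]ₓ + (1−cosω) n̂n̂ᵀ gives
  R = [+0.984001, +0.027862, -0.175974; -0.021595, +0.999066, +0.037426; +0.176852, -0.033027, +0.983683]
β = atan2(√(R₁₃²+R₂₃²), R₃₃) = 0.180894; α = atan2(R₂₃, R₁₃) mod 2π = 2.932036; γ = atan2(R₃₂, −R₃₁) mod 2π = 3.326214
Need the full column D^2_{m',0} for m'=−2..2 at α=2.9320, β=0.1809, γ=3.3262.
cos(β/2)=0.995912, sin(β/2)=0.090324
d^2_{-2,0}: single k=2 term ⇒ +0.019821;  D = +0.018105-0.008066i
d^2_{-1,0}: k∈[1..2] ⇒ +0.218545 -0.001798 = +0.216748;  D = -0.212006+0.045089i
d^2_{0,0}: k∈[0..2] ⇒ +0.983750 -0.032367 +0.000067 = +0.951449;  D = +0.951449+0.000000i
d^2_{1,0}: k∈[0..1] ⇒ -0.218545 +0.001798 = -0.216748;  D = +0.212006+0.045089i
d^2_{2,0}: single k=0 term ⇒ +0.019821;  D = +0.018105+0.008066i
Y_2^{m'}(θ=3.0216,φ=0.0675) and Σ D·Y over m':
  (+0.0181-0.0081i)·(+0.0055-0.0007i)  (-0.2120+0.0451i)·(-0.0916+0.0062i)  (+0.9514+0.0000i)·(+0.6172+0.0000i)  (+0.2120+0.0451i)·(+0.0916+0.0062i)  (+0.0181+0.0081i)·(+0.0055+0.0007i)
Y_2^0(R⁻¹ n̂) = +0.625727-0.000000i

Re=0.6257 Im=0.0000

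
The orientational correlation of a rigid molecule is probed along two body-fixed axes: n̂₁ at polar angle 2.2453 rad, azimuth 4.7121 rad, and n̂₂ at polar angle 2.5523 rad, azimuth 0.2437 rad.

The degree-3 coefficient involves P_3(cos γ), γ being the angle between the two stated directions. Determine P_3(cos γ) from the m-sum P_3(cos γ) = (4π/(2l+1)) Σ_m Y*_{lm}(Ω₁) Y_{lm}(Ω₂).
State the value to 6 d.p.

Term-by-term m-sum for l=3 (normalisation 4π/7 = 1.795196):
  m=-3: (+0.000172+0.198770i) × (+0.053320-0.047823i) = +0.009515+0.010590i  (running Σ = +0.009515+0.010590i)
  m=-2: (+0.389318-0.000225i) × (-0.231872+0.122904i) = -0.090244+0.047901i  (running Σ = -0.080729+0.058491i)
  m=-1: (-0.000069-0.239804i) × (+0.428026-0.106425i) = -0.025551-0.102635i  (running Σ = -0.106280-0.044144i)
  m=0: (+0.244690-0.000000i) × (-0.141337+0.000000i) = -0.034584+0.000000i  (running Σ = -0.140864-0.044144i)
  m=1: (+0.000069-0.239804i) × (-0.428026-0.106425i) = -0.025551+0.102635i  (running Σ = -0.166415+0.058491i)
  m=2: (+0.389318+0.000225i) × (-0.231872-0.122904i) = -0.090244-0.047901i  (running Σ = -0.256659+0.010590i)
  m=3: (-0.000172+0.198770i) × (-0.053320-0.047823i) = +0.009515-0.010590i  (running Σ = -0.247144+0.000000i)
Accumulated sum -0.247144+0.000000i; after 4π/(2l+1) scaling, -0.443673+0.000000i ⇒ P_3 = -0.443673

-0.443673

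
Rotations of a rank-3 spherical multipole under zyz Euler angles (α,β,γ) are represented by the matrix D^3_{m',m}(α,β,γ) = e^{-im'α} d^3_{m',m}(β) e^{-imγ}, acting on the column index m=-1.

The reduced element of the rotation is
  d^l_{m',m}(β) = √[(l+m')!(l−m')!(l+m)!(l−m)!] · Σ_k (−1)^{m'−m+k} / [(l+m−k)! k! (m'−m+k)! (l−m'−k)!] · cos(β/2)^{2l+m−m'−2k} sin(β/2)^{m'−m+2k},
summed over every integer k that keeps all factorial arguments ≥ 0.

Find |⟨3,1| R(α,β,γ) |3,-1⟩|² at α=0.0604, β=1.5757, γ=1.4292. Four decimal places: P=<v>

D^3_{1,-1}(0.0604,1.5757,1.4292) = e^{-i·1·0.0604}·d^3_{1,-1}(1.5757)·e^{-i·-1·1.4292}. Compute d first:
Half-angle: c=0.705371, s=0.708838. N=√(24·2·2·24)=48.000000
k∈{0,1,2} keeps every argument non-negative
  k=0: (−1)^2·48.0000/(8)·0.7054^4·0.7088^2 = +0.746304
  k=1: (−1)^3·48.0000/(6)·0.7054^2·0.7088^4 = -1.004879
  k=2: (−1)^4·48.0000/(48)·0.7054^0·0.7088^6 = +0.126848
d^3_{1,-1}(1.5757) = +0.746304 -1.004879 +0.126848 = -0.131727
|D^3_{1,-1}|² = |d^3_{1,-1}(β)|² = (-0.131727)² = 0.017352 (the z-rotation phases have unit modulus)

P=0.0174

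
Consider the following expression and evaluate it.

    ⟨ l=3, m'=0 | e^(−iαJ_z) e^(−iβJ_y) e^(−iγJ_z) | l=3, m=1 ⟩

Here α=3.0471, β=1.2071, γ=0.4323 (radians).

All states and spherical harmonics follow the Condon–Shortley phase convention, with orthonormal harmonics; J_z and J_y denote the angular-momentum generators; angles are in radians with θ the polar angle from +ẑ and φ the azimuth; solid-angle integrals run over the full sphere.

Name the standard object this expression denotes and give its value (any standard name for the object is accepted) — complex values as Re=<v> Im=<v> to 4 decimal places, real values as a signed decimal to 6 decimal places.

Wigner D-matrix element, Re=-0.1350 Im=0.0623

This is a Wigner D-matrix element — the rotation-matrix element ⟨l m'| R(α,β,γ) |l m⟩ in the angular-momentum basis.
Split into d^3_{0,1}(β=1.2071) × two z-phases.
With c≡cos(β/2)=0.823326 and s≡sin(β/2)=0.567569, N=[6·6·24·2]^{1/2}=41.569219
The bounds max(0,m−m')=1 and min(l+m,l−m')=3 give 3 terms
  k=1: (−1)^0·41.5692/(12)·0.8233^5·0.5676^1 = +0.743821
  k=2: (−1)^1·41.5692/(4)·0.8233^3·0.5676^3 = -1.060432
  k=3: (−1)^2·41.5692/(12)·0.8233^1·0.5676^5 = +0.167979
d^3_{0,1}(1.2071) = +0.743821 -1.060432 +0.167979 = -0.148633
Phases: e^{-i·(0)·3.0471}=+1.000000+0.000000i, e^{-i·(1)·0.4323}=+0.908005-0.418960i ⇒ D=-0.134959+0.062271i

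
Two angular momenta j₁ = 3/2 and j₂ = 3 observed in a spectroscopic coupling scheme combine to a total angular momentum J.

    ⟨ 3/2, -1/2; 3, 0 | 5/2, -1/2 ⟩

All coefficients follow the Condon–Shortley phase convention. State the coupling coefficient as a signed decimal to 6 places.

j₁+j₂−J=2  J+j₁−j₂=1  J−j₁+j₂=4  j₁+j₂+J+1=8
(j₁±m₁, j₂±m₂, J±M) = (1,2,3,3,2,3)
P² = 216/35
sum k=1..2:
  [1] −1/4 = -1/4
  [2] +1/12 = 1/12
S = -1/6
C² = P²·S² = 6/35 ; C = -0.414039

-0.414039  (= −√(6/35))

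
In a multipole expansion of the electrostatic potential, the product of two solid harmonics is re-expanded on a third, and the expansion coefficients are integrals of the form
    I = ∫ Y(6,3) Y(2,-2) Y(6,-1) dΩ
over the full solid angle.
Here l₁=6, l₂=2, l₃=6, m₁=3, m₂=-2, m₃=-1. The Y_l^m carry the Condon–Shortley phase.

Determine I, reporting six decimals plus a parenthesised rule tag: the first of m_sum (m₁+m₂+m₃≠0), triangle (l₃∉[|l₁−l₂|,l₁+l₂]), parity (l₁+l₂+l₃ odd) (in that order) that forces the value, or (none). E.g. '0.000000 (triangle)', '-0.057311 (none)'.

0.177674 (none)

m-sum 0 ✓  L=14 even ✓  4≤6≤8 ✓
Π(2lᵢ+1) = 13×5×13 = 845
triangle coeff Δ(6,2,6) = 1/90090
Σ_t [0,2]: t=0:+1/69120 t=1:−1/14400 t=2:+1/69120 = -7/172800
(3j)²=14/715 [(6 2 6; 0 0 0)], sign=-1
Σ_t [0,0]: t=0:+1/120960 = 1/120960
(3j)²=24/1001 [(6 2 6; 3 -2 -1)], sign=-1
⇒ 4πI² = 48/121
I = (+1)√(48/121/(4π)) = 0.17767364
No selection rule forces the value: the integral is nonzero (none).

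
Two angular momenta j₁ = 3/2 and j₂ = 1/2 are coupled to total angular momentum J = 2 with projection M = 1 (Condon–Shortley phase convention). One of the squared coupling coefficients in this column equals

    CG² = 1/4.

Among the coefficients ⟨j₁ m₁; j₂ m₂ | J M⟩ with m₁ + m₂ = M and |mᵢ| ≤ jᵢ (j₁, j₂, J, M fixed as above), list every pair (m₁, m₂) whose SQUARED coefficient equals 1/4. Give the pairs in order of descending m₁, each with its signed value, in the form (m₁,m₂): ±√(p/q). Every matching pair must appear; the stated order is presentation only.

Admissible pairs with m₁+m₂ = M = 1: (1/2,1/2), (3/2,-1/2)
  (m₁,m₂)=(3/2,-1/2): CG² = 1/4, CG = +√(1/4)   ← matches the target
  (m₁,m₂)=(1/2,1/2): CG² = 3/4, CG = +√(3/4)
Pairs with CG² = 1/4: (3/2,-1/2): +√(1/4)

(3/2,-1/2): +√(1/4)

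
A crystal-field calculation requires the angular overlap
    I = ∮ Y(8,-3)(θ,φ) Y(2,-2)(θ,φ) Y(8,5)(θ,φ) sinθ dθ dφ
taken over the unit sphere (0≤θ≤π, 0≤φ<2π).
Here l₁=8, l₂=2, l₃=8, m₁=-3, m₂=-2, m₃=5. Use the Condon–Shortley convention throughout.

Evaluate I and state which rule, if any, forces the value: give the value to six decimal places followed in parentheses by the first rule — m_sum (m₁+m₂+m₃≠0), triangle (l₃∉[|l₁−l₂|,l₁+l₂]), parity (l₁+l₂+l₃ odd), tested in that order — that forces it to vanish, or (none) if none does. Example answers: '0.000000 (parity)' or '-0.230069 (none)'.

0.151411 (none)

Checks pass: Σm=0; 18 even; l₃=8∈[6,10].
(2·8+1)(2·2+1)(2·8+1) = 1445
Δ: 2! 14! 2! / 19! → 1/348840
sum: t=0:+1/116121600 t=1:−1/25401600 t=2:+1/116121600 = -1/45158400
3j²(8 2 8; 0 0 0) = Δ·Π!·Σ² = 24/1615  (sign -1)
sum: t=0:+1/958003200 = 1/958003200
3j²(8 2 8; -3 -2 5) = Δ·Π!·Σ² = 13/969  (sign -1)
combine: 4πI² = 1445·24/1615·13/969 = 104/361
take √, sign +1: I = 0.15141125
No selection rule forces the value: the integral is nonzero (none).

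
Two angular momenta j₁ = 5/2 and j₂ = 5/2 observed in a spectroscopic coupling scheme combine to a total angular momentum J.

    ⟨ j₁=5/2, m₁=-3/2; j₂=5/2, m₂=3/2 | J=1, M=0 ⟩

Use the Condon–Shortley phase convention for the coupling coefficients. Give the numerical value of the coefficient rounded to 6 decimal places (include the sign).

-0.358569  (= −√(9/70))

j₁+j₂−J=4  J+j₁−j₂=1  J−j₁+j₂=1  j₁+j₂+J+1=7
(j₁±m₁, j₂±m₂, J±M) = (1,4,4,1,1,1)
P² = 288/35
sum k=3..4:
  [3] −1/6 = -1/6
  [4] +1/24 = 1/24
S = -1/8
C² = P²·S² = 9/70 ; C = -0.358569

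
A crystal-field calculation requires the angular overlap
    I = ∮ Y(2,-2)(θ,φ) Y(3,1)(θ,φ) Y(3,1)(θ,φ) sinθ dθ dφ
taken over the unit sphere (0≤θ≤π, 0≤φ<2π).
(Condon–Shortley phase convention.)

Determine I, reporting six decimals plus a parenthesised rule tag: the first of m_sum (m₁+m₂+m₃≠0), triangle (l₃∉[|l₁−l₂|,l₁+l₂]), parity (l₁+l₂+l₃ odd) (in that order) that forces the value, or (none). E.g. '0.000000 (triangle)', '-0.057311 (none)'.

0.206013 (none)

Checks pass: Σm=0; 8 even; l₃=3∈[1,5].
(2·2+1)(2·3+1)(2·3+1) = 245
Δ: 2! 2! 4! / 9! → 1/3780
sum: t=0:+1/24 t=1:−1/4 t=2:+1/24 = -1/6
3j²(2 3 3; 0 0 0) = Δ·Π!·Σ² = 4/105  (sign +1)
sum: t=2:+1/16 = 1/16
3j²(2 3 3; -2 1 1) = Δ·Π!·Σ² = 2/35  (sign +1)
combine: 4πI² = 245·4/105·2/35 = 8/15
take √, sign +1: I = 0.20601291
No selection rule forces the value: the integral is nonzero (none).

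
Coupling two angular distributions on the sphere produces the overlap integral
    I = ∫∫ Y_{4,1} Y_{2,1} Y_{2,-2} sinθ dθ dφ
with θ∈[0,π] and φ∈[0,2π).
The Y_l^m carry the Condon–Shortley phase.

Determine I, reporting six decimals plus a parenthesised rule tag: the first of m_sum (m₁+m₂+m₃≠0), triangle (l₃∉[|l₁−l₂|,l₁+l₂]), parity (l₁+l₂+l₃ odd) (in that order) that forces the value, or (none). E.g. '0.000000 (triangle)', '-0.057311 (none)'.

-0.090112 (none)

Checks pass: Σm=0; 8 even; l₃=2∈[2,6].
(2·4+1)(2·2+1)(2·2+1) = 225
Δ: 4! 4! 0! / 9! → 1/630
sum: t=2:+1/16 = 1/16
3j²(4 2 2; 0 0 0) = Δ·Π!·Σ² = 2/35  (sign +1)
sum: t=3:−1/144 = -1/144
3j²(4 2 2; 1 1 -2) = Δ·Π!·Σ² = 1/126  (sign -1)
combine: 4πI² = 225·2/35·1/126 = 5/49
take √, sign -1: I = -0.09011188
No selection rule forces the value: the integral is nonzero (none).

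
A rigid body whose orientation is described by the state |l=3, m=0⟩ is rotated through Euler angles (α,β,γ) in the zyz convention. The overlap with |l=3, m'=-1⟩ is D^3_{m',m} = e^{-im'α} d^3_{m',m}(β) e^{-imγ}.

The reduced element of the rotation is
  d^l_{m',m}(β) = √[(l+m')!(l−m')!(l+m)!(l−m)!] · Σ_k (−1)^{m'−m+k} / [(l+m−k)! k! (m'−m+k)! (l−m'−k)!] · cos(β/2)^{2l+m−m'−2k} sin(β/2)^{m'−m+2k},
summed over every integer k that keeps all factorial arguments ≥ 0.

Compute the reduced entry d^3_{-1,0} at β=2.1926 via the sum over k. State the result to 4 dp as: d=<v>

d=0.2452

d^3_{-1,0}(β=2.1926) via the finite sum:
Half-angle: c=0.456890, s=0.889523. N=√(2·24·6·6)=41.569219
k: max(0,(0)−(-1))=1 … min(3+(0),3−(-1))=3
  k=1: (−1)^0·41.5692/(12)·0.4569^5·0.8895^1 = +0.061349
  k=2: (−1)^1·41.5692/(4)·0.4569^3·0.8895^3 = -0.697621
  k=3: (−1)^2·41.5692/(12)·0.4569^1·0.8895^5 = +0.881431
d^3_{-1,0}(2.1926) = +0.061349 -0.697621 +0.881431 = +0.245159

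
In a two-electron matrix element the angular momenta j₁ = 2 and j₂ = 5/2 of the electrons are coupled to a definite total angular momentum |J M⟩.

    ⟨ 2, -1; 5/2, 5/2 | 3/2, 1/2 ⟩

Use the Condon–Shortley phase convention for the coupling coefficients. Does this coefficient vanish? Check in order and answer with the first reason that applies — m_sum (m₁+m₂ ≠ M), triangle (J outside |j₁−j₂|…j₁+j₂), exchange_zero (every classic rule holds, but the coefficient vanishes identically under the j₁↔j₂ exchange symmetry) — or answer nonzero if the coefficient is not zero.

m-sum: m₁+m₂ = -1+5/2 = 3/2, M = 1/2  ✗ ⇒ coefficient is 0

m_sum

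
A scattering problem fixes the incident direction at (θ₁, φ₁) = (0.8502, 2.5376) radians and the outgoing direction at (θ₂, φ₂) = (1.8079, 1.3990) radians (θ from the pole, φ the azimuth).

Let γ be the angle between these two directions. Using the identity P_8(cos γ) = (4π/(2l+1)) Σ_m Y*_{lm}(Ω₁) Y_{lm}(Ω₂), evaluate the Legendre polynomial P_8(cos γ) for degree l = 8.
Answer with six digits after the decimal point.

0.076155

Term-by-term m-sum for l=8 (normalisation 4π/17 = 0.739198):
  [-8]  conj(Y_{8,-8})(Ω₁) = +0.006248+0.052010i ; Y_{8,-8}(Ω₂) = +0.080164+0.402853i ; Δ = -0.020451+0.006686i
  [-7]  conj(Y_{8,-7})(Ω₁) = +0.085690-0.162826i ; Y_{8,-7}(Ω₂) = +0.370417-0.142914i ; Δ = +0.008471-0.072560i
  [-6]  conj(Y_{8,-6})(Ω₁) = -0.331973+0.173827i ; Y_{8,-6}(Ω₂) = +0.028144+0.046949i ; Δ = -0.017504-0.010694i
  [-5]  conj(Y_{8,-5})(Ω₁) = +0.450440+0.055058i ; Y_{8,-5}(Ω₂) = +0.272618-0.235184i ; Δ = +0.135747-0.090926i
  [-4]  conj(Y_{8,-4})(Ω₁) = -0.161455-0.143221i ; Y_{8,-4}(Ω₂) = -0.055240-0.045331i ; Δ = +0.002426+0.015231i
  [-3]  conj(Y_{8,-3})(Ω₁) = -0.054153-0.220159i ; Y_{8,-3}(Ω₂) = +0.156413-0.276126i ; Δ = -0.069262-0.019483i
  [-2]  conj(Y_{8,-2})(Ω₁) = -0.125216+0.329851i ; Y_{8,-2}(Ω₂) = -0.117478-0.042032i ; Δ = +0.028574-0.033487i
  [-1]  conj(Y_{8,-1})(Ω₁) = -0.059284+0.040907i ; Y_{8,-1}(Ω₂) = +0.050215-0.289410i ; Δ = +0.008862+0.019211i
  [+0]  conj(Y_{8,0})(Ω₁) = +0.362791-0.000000i ; Y_{8,0}(Ω₂) = -0.139756+0.000000i ; Δ = -0.050702+0.000000i
  [+1]  conj(Y_{8,1})(Ω₁) = +0.059284+0.040907i ; Y_{8,1}(Ω₂) = -0.050215-0.289410i ; Δ = +0.008862-0.019211i
  [+2]  conj(Y_{8,2})(Ω₁) = -0.125216-0.329851i ; Y_{8,2}(Ω₂) = -0.117478+0.042032i ; Δ = +0.028574+0.033487i
  [+3]  conj(Y_{8,3})(Ω₁) = +0.054153-0.220159i ; Y_{8,3}(Ω₂) = -0.156413-0.276126i ; Δ = -0.069262+0.019483i
  [+4]  conj(Y_{8,4})(Ω₁) = -0.161455+0.143221i ; Y_{8,4}(Ω₂) = -0.055240+0.045331i ; Δ = +0.002426-0.015231i
  [+5]  conj(Y_{8,5})(Ω₁) = -0.450440+0.055058i ; Y_{8,5}(Ω₂) = -0.272618-0.235184i ; Δ = +0.135747+0.090926i
  [+6]  conj(Y_{8,6})(Ω₁) = -0.331973-0.173827i ; Y_{8,6}(Ω₂) = +0.028144-0.046949i ; Δ = -0.017504+0.010694i
  [+7]  conj(Y_{8,7})(Ω₁) = -0.085690-0.162826i ; Y_{8,7}(Ω₂) = -0.370417-0.142914i ; Δ = +0.008471+0.072560i
  [+8]  conj(Y_{8,8})(Ω₁) = +0.006248-0.052010i ; Y_{8,8}(Ω₂) = +0.080164-0.402853i ; Δ = -0.020451-0.006686i
Accumulated sum +0.103024-0.000000i; after 4π/(2l+1) scaling, +0.076155-0.000000i ⇒ P_8 = 0.076155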